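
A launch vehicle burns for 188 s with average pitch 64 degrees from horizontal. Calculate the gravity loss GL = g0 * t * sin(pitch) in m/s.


GL = 9.81 * 188 * sin(64 deg) = 1658 m/s

1658 m/s


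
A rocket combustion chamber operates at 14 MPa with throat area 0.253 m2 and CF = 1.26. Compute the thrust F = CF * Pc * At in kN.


F = 1.26 * 14e6 * 0.253 = 4.4629e+06 N = 4462.9 kN

4462.9 kN


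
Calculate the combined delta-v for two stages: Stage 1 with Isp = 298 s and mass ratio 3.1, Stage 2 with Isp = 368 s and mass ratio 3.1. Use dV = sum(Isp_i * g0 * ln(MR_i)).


dV1 = 298 * 9.81 * ln(3.1) = 3307.5 m/s
dV2 = 368 * 9.81 * ln(3.1) = 4084.5 m/s
Total dV = 3307.5 + 4084.5 = 7392.0 m/s ~ 7392 m/s

7392 m/s


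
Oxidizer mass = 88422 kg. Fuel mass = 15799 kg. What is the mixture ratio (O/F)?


MR = 88422 / 15799 = 5.6

5.6


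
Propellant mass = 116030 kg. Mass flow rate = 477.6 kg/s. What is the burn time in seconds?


tb = 116030 / 477.6 = 242.9 s

242.9 s


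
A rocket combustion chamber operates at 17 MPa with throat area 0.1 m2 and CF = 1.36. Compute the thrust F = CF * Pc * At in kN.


F = 1.36 * 17e6 * 0.1 = 2.3120e+06 N = 2312.0 kN

2312.0 kN


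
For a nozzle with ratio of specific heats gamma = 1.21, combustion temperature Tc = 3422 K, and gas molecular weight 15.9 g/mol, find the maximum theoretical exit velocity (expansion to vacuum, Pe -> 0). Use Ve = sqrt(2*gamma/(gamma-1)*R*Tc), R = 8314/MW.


R = 8314 / 15.9 = 522.89 J/(kg.K)
Ve = sqrt(2 * 1.21 / (1.21 - 1) * 522.89 * 3422) = 4541 m/s

4541 m/s


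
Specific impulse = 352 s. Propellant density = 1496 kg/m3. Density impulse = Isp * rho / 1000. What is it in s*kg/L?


rho*Isp = 352 * 1496 / 1000 = 527 s*kg/L

527 s*kg/L


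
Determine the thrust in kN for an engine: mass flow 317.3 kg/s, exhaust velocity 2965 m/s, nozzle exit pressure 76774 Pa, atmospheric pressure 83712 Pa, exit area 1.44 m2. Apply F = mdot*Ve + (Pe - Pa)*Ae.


F = 317.3 * 2965 + (76774 - 83712) * 1.44 = 930804.0 N = 930.8 kN

930.8 kN


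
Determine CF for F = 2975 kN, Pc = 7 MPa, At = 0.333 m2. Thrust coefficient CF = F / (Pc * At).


CF = 2975000 / (7e6 * 0.333) = 1.28

1.28


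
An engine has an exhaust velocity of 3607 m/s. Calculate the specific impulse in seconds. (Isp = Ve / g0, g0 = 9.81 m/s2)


Isp = Ve / g0 = 3607 / 9.81 = 367.7 s

367.7 s


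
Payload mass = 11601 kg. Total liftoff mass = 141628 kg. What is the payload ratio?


PR = 11601 / 141628 = 0.0819

0.0819


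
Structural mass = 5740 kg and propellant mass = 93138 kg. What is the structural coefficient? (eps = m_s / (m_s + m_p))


eps = 5740 / (5740 + 93138) = 0.0581

0.0581


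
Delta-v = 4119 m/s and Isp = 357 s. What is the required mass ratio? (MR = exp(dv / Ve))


Ve = 357 * 9.81 = 3502.17 m/s
MR = exp(4119 / 3502.17) = 3.242

3.242


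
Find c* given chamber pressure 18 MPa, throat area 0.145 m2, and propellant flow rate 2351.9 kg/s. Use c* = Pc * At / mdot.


c* = 18e6 * 0.145 / 2351.9 = 1110 m/s

1110 m/s


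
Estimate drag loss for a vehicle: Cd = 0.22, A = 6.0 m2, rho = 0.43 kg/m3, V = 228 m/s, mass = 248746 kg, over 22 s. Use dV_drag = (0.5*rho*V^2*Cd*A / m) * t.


D = 0.5 * 0.43 * 228^2 * 0.22 * 6.0 = 14753.06 N
a = 14753.06 / 248746 = 0.0593 m/s2
dV = 0.0593 * 22 = 1.3 m/s

1.3 m/s


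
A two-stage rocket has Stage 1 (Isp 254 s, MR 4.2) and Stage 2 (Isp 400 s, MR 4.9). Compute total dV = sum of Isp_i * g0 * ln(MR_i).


dV1 = 254 * 9.81 * ln(4.2) = 3575.9 m/s
dV2 = 400 * 9.81 * ln(4.9) = 6236.2 m/s
Total dV = 3575.9 + 6236.2 = 9812.1 m/s ~ 9812 m/s

9812 m/s


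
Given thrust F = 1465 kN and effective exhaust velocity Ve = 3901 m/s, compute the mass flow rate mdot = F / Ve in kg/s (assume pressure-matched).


mdot = F / Ve = 1465000 / 3901 = 375.5 kg/s

375.5 kg/s


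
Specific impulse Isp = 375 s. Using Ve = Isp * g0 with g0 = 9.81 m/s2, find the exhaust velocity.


Ve = Isp * g0 = 375 * 9.81 = 3678.8 m/s

3678.8 m/s


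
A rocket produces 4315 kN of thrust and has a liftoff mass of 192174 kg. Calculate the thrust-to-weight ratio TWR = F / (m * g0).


TWR = 4315000 / (192174 * 9.81) = 2.29

2.29


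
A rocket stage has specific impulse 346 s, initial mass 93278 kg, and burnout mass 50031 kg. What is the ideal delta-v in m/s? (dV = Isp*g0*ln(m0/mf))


Ve = 346 * 9.81 = 3394.26 m/s
dV = 3394.26 * ln(93278/50031) = 2114 m/s

2114 m/s


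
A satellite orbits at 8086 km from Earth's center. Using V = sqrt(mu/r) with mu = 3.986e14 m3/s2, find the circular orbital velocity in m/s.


V = sqrt(3.986e14 / 8086000) = 7021 m/s

7021 m/s


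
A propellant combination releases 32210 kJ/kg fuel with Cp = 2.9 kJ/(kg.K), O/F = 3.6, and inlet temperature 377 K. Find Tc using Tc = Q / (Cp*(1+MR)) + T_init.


Tc = 32210 / (2.9 * (1 + 3.6)) + 377 = 2792 K

2792 K


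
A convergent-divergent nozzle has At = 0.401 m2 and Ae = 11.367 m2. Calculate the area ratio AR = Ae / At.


AR = 11.367 / 0.401 = 28.3

28.3


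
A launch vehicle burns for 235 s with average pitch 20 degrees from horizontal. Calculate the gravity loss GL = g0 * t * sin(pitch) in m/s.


GL = 9.81 * 235 * sin(20 deg) = 788 m/s

788 m/s


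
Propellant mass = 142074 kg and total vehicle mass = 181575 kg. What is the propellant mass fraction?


PMF = 142074 / 181575 = 0.782

0.782


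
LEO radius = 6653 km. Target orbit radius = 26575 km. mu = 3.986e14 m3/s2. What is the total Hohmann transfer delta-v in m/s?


V1 = sqrt(mu/r1) = 7740.34 m/s
dV1 = V1*(sqrt(2*r2/(r1+r2)) - 1) = 2049.14 m/s
V2 = sqrt(mu/r2) = 3872.86 m/s
dV2 = V2*(1 - sqrt(2*r1/(r1+r2))) = 1422.09 m/s
Total dV = 3471 m/s

3471 m/s


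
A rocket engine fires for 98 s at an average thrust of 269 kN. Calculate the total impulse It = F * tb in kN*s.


It = 269 * 98 = 26362 kN*s

26362 kN*s


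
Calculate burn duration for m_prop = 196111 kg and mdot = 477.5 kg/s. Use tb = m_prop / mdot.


tb = 196111 / 477.5 = 410.7 s

410.7 s


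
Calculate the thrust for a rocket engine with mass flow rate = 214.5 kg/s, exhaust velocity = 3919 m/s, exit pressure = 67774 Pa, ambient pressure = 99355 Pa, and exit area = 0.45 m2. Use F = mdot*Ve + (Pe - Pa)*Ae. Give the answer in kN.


F = 214.5 * 3919 + (67774 - 99355) * 0.45 = 826414.0 N = 826.4 kN

826.4 kN


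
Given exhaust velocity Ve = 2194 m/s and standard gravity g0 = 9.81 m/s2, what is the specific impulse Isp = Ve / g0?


Isp = Ve / g0 = 2194 / 9.81 = 223.6 s

223.6 s


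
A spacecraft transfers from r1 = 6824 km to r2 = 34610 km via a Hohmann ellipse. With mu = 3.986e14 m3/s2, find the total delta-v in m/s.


V1 = sqrt(mu/r1) = 7642.74 m/s
dV1 = V1*(sqrt(2*r2/(r1+r2)) - 1) = 2235.66 m/s
V2 = sqrt(mu/r2) = 3393.66 m/s
dV2 = V2*(1 - sqrt(2*r1/(r1+r2))) = 1445.95 m/s
Total dV = 3682 m/s

3682 m/s


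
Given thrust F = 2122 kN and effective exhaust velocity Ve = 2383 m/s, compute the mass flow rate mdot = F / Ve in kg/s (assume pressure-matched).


mdot = F / Ve = 2122000 / 2383 = 890.5 kg/s

890.5 kg/s


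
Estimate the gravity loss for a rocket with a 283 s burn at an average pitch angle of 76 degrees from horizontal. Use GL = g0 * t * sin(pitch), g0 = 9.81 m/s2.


GL = 9.81 * 283 * sin(76 deg) = 2694 m/s

2694 m/s


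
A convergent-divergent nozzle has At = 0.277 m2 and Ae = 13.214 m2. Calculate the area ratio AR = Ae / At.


AR = 13.214 / 0.277 = 47.7

47.7


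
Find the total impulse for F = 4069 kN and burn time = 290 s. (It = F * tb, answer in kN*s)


It = 4069 * 290 = 1180010 kN*s

1180010 kN*s


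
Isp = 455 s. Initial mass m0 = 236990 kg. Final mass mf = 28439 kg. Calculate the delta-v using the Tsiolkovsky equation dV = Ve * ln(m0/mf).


Ve = 455 * 9.81 = 4463.55 m/s
dV = 4463.55 * ln(236990/28439) = 9464 m/s

9464 m/s


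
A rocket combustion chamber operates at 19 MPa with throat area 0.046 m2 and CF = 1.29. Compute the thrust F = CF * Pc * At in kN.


F = 1.29 * 19e6 * 0.046 = 1.1275e+06 N = 1127.5 kN

1127.5 kN


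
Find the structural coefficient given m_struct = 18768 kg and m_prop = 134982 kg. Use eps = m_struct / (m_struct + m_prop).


eps = 18768 / (18768 + 134982) = 0.1221

0.1221


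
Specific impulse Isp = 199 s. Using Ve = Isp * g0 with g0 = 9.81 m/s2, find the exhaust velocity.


Ve = Isp * g0 = 199 * 9.81 = 1952.2 m/s

1952.2 m/s


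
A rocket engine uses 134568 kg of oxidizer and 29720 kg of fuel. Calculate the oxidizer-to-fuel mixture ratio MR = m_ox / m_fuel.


MR = 134568 / 29720 = 4.53

4.53


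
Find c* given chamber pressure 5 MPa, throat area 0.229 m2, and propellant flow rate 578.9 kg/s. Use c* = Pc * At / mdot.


c* = 5e6 * 0.229 / 578.9 = 1978 m/s

1978 m/s


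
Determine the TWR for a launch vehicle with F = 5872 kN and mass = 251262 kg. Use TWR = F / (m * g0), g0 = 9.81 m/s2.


TWR = 5872000 / (251262 * 9.81) = 2.38

2.38


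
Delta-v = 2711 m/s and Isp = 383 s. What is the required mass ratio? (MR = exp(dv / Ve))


Ve = 383 * 9.81 = 3757.23 m/s
MR = exp(2711 / 3757.23) = 2.058

2.058


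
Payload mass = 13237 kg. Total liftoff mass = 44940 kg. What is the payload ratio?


PR = 13237 / 44940 = 0.2945

0.2945


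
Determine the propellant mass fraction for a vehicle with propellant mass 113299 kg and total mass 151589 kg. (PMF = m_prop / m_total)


PMF = 113299 / 151589 = 0.747

0.747


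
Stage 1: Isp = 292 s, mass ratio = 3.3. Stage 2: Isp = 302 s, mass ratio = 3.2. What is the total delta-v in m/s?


dV1 = 292 * 9.81 * ln(3.3) = 3420.0 m/s
dV2 = 302 * 9.81 * ln(3.2) = 3446.0 m/s
Total dV = 3420.0 + 3446.0 = 6866.0 m/s ~ 6866 m/s

6866 m/s


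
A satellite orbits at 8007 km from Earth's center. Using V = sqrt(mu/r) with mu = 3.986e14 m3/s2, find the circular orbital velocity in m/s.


V = sqrt(3.986e14 / 8007000) = 7056 m/s

7056 m/s


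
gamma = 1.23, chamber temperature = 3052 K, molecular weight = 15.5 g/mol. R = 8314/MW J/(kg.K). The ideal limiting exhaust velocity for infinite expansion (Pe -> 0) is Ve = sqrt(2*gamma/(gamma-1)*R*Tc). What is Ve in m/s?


R = 8314 / 15.5 = 536.39 J/(kg.K)
Ve = sqrt(2 * 1.23 / (1.23 - 1) * 536.39 * 3052) = 4184 m/s

4184 m/s


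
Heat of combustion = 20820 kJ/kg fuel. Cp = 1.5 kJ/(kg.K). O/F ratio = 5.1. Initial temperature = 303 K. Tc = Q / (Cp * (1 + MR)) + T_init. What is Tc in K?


Tc = 20820 / (1.5 * (1 + 5.1)) + 303 = 2578 K

2578 K


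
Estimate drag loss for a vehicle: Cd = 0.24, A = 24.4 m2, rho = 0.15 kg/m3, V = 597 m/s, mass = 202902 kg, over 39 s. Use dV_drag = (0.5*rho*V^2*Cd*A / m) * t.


D = 0.5 * 0.15 * 597^2 * 0.24 * 24.4 = 156534.83 N
a = 156534.83 / 202902 = 0.7715 m/s2
dV = 0.7715 * 39 = 30.1 m/s

30.1 m/s


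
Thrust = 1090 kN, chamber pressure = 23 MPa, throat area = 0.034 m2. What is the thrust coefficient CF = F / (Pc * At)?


CF = 1090000 / (23e6 * 0.034) = 1.39

1.39


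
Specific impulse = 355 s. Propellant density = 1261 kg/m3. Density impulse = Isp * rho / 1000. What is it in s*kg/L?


rho*Isp = 355 * 1261 / 1000 = 448 s*kg/L

448 s*kg/L


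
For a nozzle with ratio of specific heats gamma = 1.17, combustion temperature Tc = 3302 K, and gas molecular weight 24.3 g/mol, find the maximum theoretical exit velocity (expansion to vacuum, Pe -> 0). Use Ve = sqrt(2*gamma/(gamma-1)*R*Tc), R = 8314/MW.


R = 8314 / 24.3 = 342.14 J/(kg.K)
Ve = sqrt(2 * 1.17 / (1.17 - 1) * 342.14 * 3302) = 3943 m/s

3943 m/s


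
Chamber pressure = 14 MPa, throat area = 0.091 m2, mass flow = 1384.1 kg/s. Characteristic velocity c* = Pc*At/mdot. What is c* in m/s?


c* = 14e6 * 0.091 / 1384.1 = 920 m/s

920 m/s


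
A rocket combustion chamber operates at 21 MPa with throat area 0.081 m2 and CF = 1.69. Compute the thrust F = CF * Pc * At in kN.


F = 1.69 * 21e6 * 0.081 = 2.8747e+06 N = 2874.7 kN

2874.7 kN


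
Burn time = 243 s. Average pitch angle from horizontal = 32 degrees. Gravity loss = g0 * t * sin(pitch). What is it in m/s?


GL = 9.81 * 243 * sin(32 deg) = 1263 m/s

1263 m/s


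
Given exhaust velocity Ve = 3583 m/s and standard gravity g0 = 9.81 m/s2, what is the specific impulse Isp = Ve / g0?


Isp = Ve / g0 = 3583 / 9.81 = 365.2 s

365.2 s


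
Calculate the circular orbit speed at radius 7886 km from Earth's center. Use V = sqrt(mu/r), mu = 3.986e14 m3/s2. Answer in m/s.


V = sqrt(3.986e14 / 7886000) = 7110 m/s

7110 m/s


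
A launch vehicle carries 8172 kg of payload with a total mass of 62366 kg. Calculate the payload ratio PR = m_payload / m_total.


PR = 8172 / 62366 = 0.131

0.131


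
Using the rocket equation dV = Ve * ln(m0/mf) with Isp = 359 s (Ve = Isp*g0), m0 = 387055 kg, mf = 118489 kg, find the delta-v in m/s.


Ve = 359 * 9.81 = 3521.79 m/s
dV = 3521.79 * ln(387055/118489) = 4169 m/s

4169 m/s


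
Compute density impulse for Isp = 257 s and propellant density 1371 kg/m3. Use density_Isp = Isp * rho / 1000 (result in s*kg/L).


rho*Isp = 257 * 1371 / 1000 = 352 s*kg/L

352 s*kg/L


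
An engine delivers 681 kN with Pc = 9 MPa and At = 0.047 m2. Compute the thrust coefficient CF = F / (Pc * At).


CF = 681000 / (9e6 * 0.047) = 1.61

1.61


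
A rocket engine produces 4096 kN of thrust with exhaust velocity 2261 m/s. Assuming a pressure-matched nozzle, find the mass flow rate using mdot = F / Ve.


mdot = F / Ve = 4096000 / 2261 = 1811.6 kg/s

1811.6 kg/s


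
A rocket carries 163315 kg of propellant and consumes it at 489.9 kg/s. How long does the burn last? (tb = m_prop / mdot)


tb = 163315 / 489.9 = 333.4 s

333.4 s


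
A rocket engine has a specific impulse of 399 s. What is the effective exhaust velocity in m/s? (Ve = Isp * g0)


Ve = Isp * g0 = 399 * 9.81 = 3914.2 m/s

3914.2 m/s


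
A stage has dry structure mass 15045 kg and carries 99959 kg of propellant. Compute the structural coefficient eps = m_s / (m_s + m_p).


eps = 15045 / (15045 + 99959) = 0.1308

0.1308


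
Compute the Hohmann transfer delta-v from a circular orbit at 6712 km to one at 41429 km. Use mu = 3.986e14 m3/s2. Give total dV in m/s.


V1 = sqrt(mu/r1) = 7706.24 m/s
dV1 = V1*(sqrt(2*r2/(r1+r2)) - 1) = 2403.79 m/s
V2 = sqrt(mu/r2) = 3101.82 m/s
dV2 = V2*(1 - sqrt(2*r1/(r1+r2))) = 1463.87 m/s
Total dV = 3868 m/s

3868 m/s


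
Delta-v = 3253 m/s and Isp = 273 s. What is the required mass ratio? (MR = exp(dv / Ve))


Ve = 273 * 9.81 = 2678.13 m/s
MR = exp(3253 / 2678.13) = 3.369

3.369


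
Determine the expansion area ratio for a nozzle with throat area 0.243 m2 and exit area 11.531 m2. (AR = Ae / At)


AR = 11.531 / 0.243 = 47.5

47.5


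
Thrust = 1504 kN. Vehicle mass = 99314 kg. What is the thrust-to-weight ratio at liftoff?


TWR = 1504000 / (99314 * 9.81) = 1.54

1.54


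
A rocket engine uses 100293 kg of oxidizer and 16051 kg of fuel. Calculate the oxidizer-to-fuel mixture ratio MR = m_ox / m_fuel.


MR = 100293 / 16051 = 6.25

6.25


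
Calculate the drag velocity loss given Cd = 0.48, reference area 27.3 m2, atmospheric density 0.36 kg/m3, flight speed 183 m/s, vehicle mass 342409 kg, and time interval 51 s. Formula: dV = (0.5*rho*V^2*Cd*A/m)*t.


D = 0.5 * 0.36 * 183^2 * 0.48 * 27.3 = 78991.17 N
a = 78991.17 / 342409 = 0.2307 m/s2
dV = 0.2307 * 51 = 11.8 m/s

11.8 m/s


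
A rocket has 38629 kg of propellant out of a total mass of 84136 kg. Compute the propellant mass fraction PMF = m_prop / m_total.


PMF = 38629 / 84136 = 0.459

0.459


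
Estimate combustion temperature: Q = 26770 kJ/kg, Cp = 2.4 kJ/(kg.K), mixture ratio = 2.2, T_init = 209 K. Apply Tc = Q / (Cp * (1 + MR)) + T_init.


Tc = 26770 / (2.4 * (1 + 2.2)) + 209 = 3695 K

3695 K


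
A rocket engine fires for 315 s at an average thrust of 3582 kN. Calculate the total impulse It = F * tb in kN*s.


It = 3582 * 315 = 1128330 kN*s

1128330 kN*s


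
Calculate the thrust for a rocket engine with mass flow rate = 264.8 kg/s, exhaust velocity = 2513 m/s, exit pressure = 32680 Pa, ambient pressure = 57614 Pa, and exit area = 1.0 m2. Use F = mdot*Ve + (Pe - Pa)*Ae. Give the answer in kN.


F = 264.8 * 2513 + (32680 - 57614) * 1.0 = 640508.0 N = 640.5 kN

640.5 kN


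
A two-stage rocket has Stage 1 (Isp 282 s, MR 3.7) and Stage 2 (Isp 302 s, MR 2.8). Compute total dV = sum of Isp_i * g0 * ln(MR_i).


dV1 = 282 * 9.81 * ln(3.7) = 3619.4 m/s
dV2 = 302 * 9.81 * ln(2.8) = 3050.4 m/s
Total dV = 3619.4 + 3050.4 = 6669.8 m/s ~ 6670 m/s

6670 m/s


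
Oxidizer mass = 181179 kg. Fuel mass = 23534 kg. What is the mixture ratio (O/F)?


MR = 181179 / 23534 = 7.7

7.7


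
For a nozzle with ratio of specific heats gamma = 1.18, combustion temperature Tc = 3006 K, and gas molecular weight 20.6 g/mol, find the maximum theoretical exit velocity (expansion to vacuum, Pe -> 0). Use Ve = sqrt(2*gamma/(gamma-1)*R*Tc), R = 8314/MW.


R = 8314 / 20.6 = 403.59 J/(kg.K)
Ve = sqrt(2 * 1.18 / (1.18 - 1) * 403.59 * 3006) = 3988 m/s

3988 m/s


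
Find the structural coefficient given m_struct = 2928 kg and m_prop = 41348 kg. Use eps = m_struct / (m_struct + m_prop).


eps = 2928 / (2928 + 41348) = 0.0661

0.0661


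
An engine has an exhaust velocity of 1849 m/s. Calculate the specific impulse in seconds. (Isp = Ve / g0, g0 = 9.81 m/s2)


Isp = Ve / g0 = 1849 / 9.81 = 188.5 s

188.5 s


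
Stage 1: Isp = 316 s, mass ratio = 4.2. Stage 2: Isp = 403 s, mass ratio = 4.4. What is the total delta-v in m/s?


dV1 = 316 * 9.81 * ln(4.2) = 4448.7 m/s
dV2 = 403 * 9.81 * ln(4.4) = 5857.4 m/s
Total dV = 4448.7 + 5857.4 = 10306.1 m/s ~ 10306 m/s

10306 m/s


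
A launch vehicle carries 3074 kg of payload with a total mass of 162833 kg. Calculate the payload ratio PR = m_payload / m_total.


PR = 3074 / 162833 = 0.0189

0.0189


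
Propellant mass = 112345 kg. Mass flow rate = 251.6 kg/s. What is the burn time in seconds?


tb = 112345 / 251.6 = 446.5 s

446.5 s


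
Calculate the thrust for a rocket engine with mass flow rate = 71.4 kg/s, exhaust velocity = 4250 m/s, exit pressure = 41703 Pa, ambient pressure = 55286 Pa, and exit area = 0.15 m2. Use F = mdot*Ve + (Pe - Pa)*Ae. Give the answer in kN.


F = 71.4 * 4250 + (41703 - 55286) * 0.15 = 301413.0 N = 301.4 kN

301.4 kN


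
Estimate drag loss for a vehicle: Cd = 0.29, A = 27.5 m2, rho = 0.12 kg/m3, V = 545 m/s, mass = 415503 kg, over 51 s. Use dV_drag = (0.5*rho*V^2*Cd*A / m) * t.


D = 0.5 * 0.12 * 545^2 * 0.29 * 27.5 = 142126.46 N
a = 142126.46 / 415503 = 0.3421 m/s2
dV = 0.3421 * 51 = 17.4 m/s

17.4 m/s


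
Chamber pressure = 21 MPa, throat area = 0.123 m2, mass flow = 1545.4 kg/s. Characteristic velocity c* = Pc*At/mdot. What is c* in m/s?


c* = 21e6 * 0.123 / 1545.4 = 1671 m/s

1671 m/s


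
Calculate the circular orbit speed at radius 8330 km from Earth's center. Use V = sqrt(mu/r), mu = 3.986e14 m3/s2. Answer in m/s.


V = sqrt(3.986e14 / 8330000) = 6917 m/s

6917 m/s


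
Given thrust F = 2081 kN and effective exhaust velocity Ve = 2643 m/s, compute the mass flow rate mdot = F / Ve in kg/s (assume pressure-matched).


mdot = F / Ve = 2081000 / 2643 = 787.4 kg/s

787.4 kg/s


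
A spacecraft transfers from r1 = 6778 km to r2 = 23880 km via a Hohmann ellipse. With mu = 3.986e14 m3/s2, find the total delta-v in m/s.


V1 = sqrt(mu/r1) = 7668.63 m/s
dV1 = V1*(sqrt(2*r2/(r1+r2)) - 1) = 1902.83 m/s
V2 = sqrt(mu/r2) = 4085.56 m/s
dV2 = V2*(1 - sqrt(2*r1/(r1+r2))) = 1368.84 m/s
Total dV = 3272 m/s

3272 m/s


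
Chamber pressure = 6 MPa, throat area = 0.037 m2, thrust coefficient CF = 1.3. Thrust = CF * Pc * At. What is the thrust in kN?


F = 1.3 * 6e6 * 0.037 = 288600.0 N = 288.6 kN

288.6 kN


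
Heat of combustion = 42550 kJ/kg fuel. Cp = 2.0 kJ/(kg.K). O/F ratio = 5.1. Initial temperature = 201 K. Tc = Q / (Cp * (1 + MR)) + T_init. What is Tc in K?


Tc = 42550 / (2.0 * (1 + 5.1)) + 201 = 3689 K

3689 K


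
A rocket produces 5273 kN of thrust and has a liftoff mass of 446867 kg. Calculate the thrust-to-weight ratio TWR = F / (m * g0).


TWR = 5273000 / (446867 * 9.81) = 1.2

1.2


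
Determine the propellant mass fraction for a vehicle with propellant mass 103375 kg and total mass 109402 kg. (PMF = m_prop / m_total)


PMF = 103375 / 109402 = 0.945

0.945


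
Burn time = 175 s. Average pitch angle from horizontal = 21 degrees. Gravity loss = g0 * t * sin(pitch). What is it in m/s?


GL = 9.81 * 175 * sin(21 deg) = 615 m/s

615 m/s


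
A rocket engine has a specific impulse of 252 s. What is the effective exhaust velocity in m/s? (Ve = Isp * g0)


Ve = Isp * g0 = 252 * 9.81 = 2472.1 m/s

2472.1 m/s


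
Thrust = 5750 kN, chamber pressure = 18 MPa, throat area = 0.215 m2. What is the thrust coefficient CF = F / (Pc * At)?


CF = 5750000 / (18e6 * 0.215) = 1.49

1.49


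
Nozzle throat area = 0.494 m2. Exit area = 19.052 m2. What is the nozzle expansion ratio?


AR = 19.052 / 0.494 = 38.6

38.6


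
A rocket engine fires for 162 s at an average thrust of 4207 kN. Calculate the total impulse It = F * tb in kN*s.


It = 4207 * 162 = 681534 kN*s

681534 kN*s


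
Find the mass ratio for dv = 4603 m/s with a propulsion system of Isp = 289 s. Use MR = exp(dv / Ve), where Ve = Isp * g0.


Ve = 289 * 9.81 = 2835.09 m/s
MR = exp(4603 / 2835.09) = 5.071

5.071


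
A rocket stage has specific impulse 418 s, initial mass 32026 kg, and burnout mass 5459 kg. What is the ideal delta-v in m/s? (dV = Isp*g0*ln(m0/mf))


Ve = 418 * 9.81 = 4100.58 m/s
dV = 4100.58 * ln(32026/5459) = 7255 m/s

7255 m/s


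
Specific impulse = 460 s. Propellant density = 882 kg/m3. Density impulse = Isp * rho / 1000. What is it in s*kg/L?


rho*Isp = 460 * 882 / 1000 = 406 s*kg/L

406 s*kg/L


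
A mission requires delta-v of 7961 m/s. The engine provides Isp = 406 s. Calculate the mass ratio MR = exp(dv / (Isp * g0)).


Ve = 406 * 9.81 = 3982.86 m/s
MR = exp(7961 / 3982.86) = 7.38

7.38


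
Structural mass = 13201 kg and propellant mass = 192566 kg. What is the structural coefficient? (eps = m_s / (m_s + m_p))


eps = 13201 / (13201 + 192566) = 0.0642

0.0642


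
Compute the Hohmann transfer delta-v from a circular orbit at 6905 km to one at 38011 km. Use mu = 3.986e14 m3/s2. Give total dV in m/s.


V1 = sqrt(mu/r1) = 7597.78 m/s
dV1 = V1*(sqrt(2*r2/(r1+r2)) - 1) = 2286.75 m/s
V2 = sqrt(mu/r2) = 3238.28 m/s
dV2 = V2*(1 - sqrt(2*r1/(r1+r2))) = 1442.67 m/s
Total dV = 3729 m/s

3729 m/s


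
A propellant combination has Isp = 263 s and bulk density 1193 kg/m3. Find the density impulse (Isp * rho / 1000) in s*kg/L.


rho*Isp = 263 * 1193 / 1000 = 314 s*kg/L

314 s*kg/L


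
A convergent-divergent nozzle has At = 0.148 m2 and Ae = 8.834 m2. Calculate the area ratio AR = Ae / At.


AR = 8.834 / 0.148 = 59.7

59.7


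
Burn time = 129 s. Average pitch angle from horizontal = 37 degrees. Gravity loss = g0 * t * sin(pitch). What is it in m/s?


GL = 9.81 * 129 * sin(37 deg) = 762 m/s

762 m/s


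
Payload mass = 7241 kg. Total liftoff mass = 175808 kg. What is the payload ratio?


PR = 7241 / 175808 = 0.0412

0.0412


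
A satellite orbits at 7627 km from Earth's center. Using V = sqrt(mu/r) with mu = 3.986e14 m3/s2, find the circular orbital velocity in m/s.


V = sqrt(3.986e14 / 7627000) = 7229 m/s

7229 m/s


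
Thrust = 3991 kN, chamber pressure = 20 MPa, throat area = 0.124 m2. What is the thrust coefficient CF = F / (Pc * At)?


CF = 3991000 / (20e6 * 0.124) = 1.61

1.61


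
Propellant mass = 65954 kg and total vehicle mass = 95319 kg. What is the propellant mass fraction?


PMF = 65954 / 95319 = 0.692

0.692


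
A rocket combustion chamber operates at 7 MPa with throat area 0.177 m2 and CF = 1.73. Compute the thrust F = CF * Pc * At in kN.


F = 1.73 * 7e6 * 0.177 = 2.1435e+06 N = 2143.5 kN

2143.5 kN


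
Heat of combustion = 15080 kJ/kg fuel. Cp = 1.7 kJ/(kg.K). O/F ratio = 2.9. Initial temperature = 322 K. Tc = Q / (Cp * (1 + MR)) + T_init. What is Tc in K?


Tc = 15080 / (1.7 * (1 + 2.9)) + 322 = 2597 K

2597 K


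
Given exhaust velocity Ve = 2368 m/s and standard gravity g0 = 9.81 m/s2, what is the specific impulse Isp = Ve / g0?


Isp = Ve / g0 = 2368 / 9.81 = 241.4 s

241.4 s


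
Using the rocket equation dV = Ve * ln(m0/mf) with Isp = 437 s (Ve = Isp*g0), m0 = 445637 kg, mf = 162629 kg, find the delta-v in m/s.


Ve = 437 * 9.81 = 4286.97 m/s
dV = 4286.97 * ln(445637/162629) = 4321 m/s

4321 m/s


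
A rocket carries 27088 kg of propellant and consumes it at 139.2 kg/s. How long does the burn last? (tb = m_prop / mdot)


tb = 27088 / 139.2 = 194.6 s

194.6 s


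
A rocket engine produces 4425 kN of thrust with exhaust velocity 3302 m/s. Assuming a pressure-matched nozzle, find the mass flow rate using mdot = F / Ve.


mdot = F / Ve = 4425000 / 3302 = 1340.1 kg/s

1340.1 kg/s


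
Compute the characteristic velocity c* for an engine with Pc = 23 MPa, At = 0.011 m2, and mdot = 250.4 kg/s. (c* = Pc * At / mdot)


c* = 23e6 * 0.011 / 250.4 = 1010 m/s

1010 m/s


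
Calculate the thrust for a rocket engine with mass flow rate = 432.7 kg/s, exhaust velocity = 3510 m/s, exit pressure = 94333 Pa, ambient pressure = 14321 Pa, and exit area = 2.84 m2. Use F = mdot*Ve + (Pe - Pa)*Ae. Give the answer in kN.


F = 432.7 * 3510 + (94333 - 14321) * 2.84 = 1.7460e+06 N = 1746.0 kN

1746.0 kN


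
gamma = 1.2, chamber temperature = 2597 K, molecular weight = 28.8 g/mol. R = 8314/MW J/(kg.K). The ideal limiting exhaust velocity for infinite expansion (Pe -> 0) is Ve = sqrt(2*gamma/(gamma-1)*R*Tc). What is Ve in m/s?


R = 8314 / 28.8 = 288.68 J/(kg.K)
Ve = sqrt(2 * 1.2 / (1.2 - 1) * 288.68 * 2597) = 2999 m/s

2999 m/s


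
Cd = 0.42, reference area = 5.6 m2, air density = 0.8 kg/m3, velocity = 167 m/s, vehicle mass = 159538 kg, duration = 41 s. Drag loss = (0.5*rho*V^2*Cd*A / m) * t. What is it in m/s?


D = 0.5 * 0.8 * 167^2 * 0.42 * 5.6 = 26237.97 N
a = 26237.97 / 159538 = 0.1645 m/s2
dV = 0.1645 * 41 = 6.7 m/s

6.7 m/s


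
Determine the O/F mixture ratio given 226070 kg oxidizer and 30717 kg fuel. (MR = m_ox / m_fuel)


MR = 226070 / 30717 = 7.36

7.36


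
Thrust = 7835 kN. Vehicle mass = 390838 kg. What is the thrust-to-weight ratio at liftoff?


TWR = 7835000 / (390838 * 9.81) = 2.04

2.04


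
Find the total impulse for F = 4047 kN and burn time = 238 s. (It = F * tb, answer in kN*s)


It = 4047 * 238 = 963186 kN*s

963186 kN*s


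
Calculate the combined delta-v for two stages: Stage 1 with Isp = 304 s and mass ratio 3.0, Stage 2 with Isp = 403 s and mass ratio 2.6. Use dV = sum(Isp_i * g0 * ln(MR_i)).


dV1 = 304 * 9.81 * ln(3.0) = 3276.3 m/s
dV2 = 403 * 9.81 * ln(2.6) = 3777.5 m/s
Total dV = 3276.3 + 3777.5 = 7053.8 m/s ~ 7054 m/s

7054 m/s


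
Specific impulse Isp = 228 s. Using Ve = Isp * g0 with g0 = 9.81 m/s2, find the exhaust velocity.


Ve = Isp * g0 = 228 * 9.81 = 2236.7 m/s

2236.7 m/s


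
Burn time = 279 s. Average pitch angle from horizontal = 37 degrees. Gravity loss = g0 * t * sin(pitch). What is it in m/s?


GL = 9.81 * 279 * sin(37 deg) = 1647 m/s

1647 m/s


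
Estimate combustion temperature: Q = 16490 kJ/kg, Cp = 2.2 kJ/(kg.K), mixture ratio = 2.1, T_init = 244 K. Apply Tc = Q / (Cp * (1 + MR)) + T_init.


Tc = 16490 / (2.2 * (1 + 2.1)) + 244 = 2662 K

2662 K


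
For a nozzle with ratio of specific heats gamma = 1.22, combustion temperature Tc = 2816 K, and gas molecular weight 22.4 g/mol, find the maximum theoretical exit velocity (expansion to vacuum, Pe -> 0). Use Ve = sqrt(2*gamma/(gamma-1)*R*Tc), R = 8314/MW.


R = 8314 / 22.4 = 371.16 J/(kg.K)
Ve = sqrt(2 * 1.22 / (1.22 - 1) * 371.16 * 2816) = 3405 m/s

3405 m/s


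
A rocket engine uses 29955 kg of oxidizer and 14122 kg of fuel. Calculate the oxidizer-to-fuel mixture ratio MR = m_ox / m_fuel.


MR = 29955 / 14122 = 2.12

2.12


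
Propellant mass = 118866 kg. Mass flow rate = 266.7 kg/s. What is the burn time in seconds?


tb = 118866 / 266.7 = 445.7 s

445.7 s


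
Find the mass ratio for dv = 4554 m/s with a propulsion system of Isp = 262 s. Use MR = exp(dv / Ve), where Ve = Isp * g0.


Ve = 262 * 9.81 = 2570.22 m/s
MR = exp(4554 / 2570.22) = 5.882

5.882


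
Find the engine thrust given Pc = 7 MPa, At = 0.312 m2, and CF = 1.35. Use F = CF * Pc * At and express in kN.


F = 1.35 * 7e6 * 0.312 = 2.9484e+06 N = 2948.4 kN

2948.4 kN


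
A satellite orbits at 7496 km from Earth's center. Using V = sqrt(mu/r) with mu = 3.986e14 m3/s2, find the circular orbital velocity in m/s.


V = sqrt(3.986e14 / 7496000) = 7292 m/s

7292 m/s


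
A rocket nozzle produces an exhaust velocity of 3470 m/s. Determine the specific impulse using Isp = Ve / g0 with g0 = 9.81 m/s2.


Isp = Ve / g0 = 3470 / 9.81 = 353.7 s

353.7 s


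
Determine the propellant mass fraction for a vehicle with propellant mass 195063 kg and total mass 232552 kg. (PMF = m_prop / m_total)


PMF = 195063 / 232552 = 0.839

0.839


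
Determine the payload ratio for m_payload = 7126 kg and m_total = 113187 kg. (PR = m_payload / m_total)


PR = 7126 / 113187 = 0.063

0.063


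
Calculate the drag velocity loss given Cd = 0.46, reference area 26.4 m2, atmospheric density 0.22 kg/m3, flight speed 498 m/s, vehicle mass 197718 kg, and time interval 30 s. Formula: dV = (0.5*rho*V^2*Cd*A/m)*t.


D = 0.5 * 0.22 * 498^2 * 0.46 * 26.4 = 331293.66 N
a = 331293.66 / 197718 = 1.6756 m/s2
dV = 1.6756 * 30 = 50.3 m/s

50.3 m/s


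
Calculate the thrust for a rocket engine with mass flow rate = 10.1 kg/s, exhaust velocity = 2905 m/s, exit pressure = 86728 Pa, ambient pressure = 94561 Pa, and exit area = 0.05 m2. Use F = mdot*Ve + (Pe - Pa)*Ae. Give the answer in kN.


F = 10.1 * 2905 + (86728 - 94561) * 0.05 = 28949.0 N = 28.9 kN

28.9 kN


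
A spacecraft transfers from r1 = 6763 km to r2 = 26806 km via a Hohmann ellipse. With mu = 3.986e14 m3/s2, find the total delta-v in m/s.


V1 = sqrt(mu/r1) = 7677.13 m/s
dV1 = V1*(sqrt(2*r2/(r1+r2)) - 1) = 2024.86 m/s
V2 = sqrt(mu/r2) = 3856.14 m/s
dV2 = V2*(1 - sqrt(2*r1/(r1+r2))) = 1408.38 m/s
Total dV = 3433 m/s

3433 m/s


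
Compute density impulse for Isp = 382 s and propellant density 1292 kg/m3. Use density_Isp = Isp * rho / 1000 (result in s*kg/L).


rho*Isp = 382 * 1292 / 1000 = 494 s*kg/L

494 s*kg/L


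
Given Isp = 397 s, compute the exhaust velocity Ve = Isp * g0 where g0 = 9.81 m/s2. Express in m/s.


Ve = Isp * g0 = 397 * 9.81 = 3894.6 m/s

3894.6 m/s


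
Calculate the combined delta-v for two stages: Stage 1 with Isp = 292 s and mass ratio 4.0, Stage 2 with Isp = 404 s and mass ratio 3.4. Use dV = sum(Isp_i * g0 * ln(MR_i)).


dV1 = 292 * 9.81 * ln(4.0) = 3971.1 m/s
dV2 = 404 * 9.81 * ln(3.4) = 4850.1 m/s
Total dV = 3971.1 + 4850.1 = 8821.2 m/s ~ 8821 m/s

8821 m/s


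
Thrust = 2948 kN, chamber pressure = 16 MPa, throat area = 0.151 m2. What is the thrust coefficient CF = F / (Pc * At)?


CF = 2948000 / (16e6 * 0.151) = 1.22

1.22


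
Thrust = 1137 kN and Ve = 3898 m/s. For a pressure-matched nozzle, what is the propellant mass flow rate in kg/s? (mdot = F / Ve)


mdot = F / Ve = 1137000 / 3898 = 291.7 kg/s

291.7 kg/s


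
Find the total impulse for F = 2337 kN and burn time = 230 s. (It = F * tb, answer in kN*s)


It = 2337 * 230 = 537510 kN*s

537510 kN*s


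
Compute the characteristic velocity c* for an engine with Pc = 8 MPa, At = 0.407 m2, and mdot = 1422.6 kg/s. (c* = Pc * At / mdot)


c* = 8e6 * 0.407 / 1422.6 = 2289 m/s

2289 m/s


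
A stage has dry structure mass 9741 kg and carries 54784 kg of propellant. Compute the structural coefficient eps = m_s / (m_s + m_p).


eps = 9741 / (9741 + 54784) = 0.151

0.151


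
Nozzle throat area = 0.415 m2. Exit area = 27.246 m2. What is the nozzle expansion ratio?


AR = 27.246 / 0.415 = 65.7

65.7


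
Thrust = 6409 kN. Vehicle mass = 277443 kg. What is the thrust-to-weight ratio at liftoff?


TWR = 6409000 / (277443 * 9.81) = 2.35

2.35


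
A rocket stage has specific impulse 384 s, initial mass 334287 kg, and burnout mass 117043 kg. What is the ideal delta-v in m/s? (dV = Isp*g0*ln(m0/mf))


Ve = 384 * 9.81 = 3767.04 m/s
dV = 3767.04 * ln(334287/117043) = 3953 m/s

3953 m/s


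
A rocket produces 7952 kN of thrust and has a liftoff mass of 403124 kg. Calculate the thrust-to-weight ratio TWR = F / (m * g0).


TWR = 7952000 / (403124 * 9.81) = 2.01

2.01


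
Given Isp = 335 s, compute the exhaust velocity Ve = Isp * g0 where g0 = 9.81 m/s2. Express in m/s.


Ve = Isp * g0 = 335 * 9.81 = 3286.4 m/s

3286.4 m/s


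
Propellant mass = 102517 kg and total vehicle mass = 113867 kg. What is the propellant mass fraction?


PMF = 102517 / 113867 = 0.9

0.9


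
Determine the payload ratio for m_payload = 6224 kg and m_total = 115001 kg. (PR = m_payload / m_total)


PR = 6224 / 115001 = 0.0541

0.0541


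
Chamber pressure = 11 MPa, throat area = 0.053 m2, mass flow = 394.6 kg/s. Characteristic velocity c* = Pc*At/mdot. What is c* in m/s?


c* = 11e6 * 0.053 / 394.6 = 1477 m/s

1477 m/s


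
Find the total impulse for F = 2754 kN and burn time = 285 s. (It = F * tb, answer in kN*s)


It = 2754 * 285 = 784890 kN*s

784890 kN*s


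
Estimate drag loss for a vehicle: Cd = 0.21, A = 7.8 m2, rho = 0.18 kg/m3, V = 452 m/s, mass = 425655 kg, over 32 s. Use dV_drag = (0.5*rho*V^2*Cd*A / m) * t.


D = 0.5 * 0.18 * 452^2 * 0.21 * 7.8 = 30118.5 N
a = 30118.5 / 425655 = 0.0708 m/s2
dV = 0.0708 * 32 = 2.3 m/s

2.3 m/s


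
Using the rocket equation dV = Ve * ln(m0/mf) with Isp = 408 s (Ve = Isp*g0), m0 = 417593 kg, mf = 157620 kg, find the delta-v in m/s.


Ve = 408 * 9.81 = 4002.48 m/s
dV = 4002.48 * ln(417593/157620) = 3900 m/s

3900 m/s


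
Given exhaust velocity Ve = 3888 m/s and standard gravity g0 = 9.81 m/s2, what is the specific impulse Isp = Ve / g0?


Isp = Ve / g0 = 3888 / 9.81 = 396.3 s

396.3 s


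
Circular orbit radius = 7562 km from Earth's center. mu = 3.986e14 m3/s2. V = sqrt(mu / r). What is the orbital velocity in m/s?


V = sqrt(3.986e14 / 7562000) = 7260 m/s

7260 m/s


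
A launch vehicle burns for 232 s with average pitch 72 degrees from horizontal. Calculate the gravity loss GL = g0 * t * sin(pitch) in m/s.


GL = 9.81 * 232 * sin(72 deg) = 2165 m/s

2165 m/s


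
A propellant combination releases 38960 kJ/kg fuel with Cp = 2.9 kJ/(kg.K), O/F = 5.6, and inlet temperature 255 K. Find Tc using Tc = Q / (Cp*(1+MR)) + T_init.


Tc = 38960 / (2.9 * (1 + 5.6)) + 255 = 2291 K

2291 K


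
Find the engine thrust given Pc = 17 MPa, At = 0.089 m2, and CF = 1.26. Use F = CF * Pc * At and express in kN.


F = 1.26 * 17e6 * 0.089 = 1.9064e+06 N = 1906.4 kN

1906.4 kN


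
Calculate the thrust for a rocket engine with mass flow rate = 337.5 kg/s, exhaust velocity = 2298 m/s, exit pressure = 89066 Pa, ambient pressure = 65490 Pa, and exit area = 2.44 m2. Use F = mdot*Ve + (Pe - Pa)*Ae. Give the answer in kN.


F = 337.5 * 2298 + (89066 - 65490) * 2.44 = 833100.0 N = 833.1 kN

833.1 kN


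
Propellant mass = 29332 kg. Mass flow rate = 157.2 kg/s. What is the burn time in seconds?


tb = 29332 / 157.2 = 186.6 s

186.6 s


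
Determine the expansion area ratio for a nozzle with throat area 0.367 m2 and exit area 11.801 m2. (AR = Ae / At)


AR = 11.801 / 0.367 = 32.2

32.2


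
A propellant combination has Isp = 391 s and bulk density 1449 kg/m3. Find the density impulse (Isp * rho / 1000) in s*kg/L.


rho*Isp = 391 * 1449 / 1000 = 567 s*kg/L

567 s*kg/L


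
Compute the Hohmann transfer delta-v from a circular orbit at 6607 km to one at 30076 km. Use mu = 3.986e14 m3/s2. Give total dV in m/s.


V1 = sqrt(mu/r1) = 7767.24 m/s
dV1 = V1*(sqrt(2*r2/(r1+r2)) - 1) = 2179.01 m/s
V2 = sqrt(mu/r2) = 3640.48 m/s
dV2 = V2*(1 - sqrt(2*r1/(r1+r2))) = 1455.52 m/s
Total dV = 3635 m/s

3635 m/s


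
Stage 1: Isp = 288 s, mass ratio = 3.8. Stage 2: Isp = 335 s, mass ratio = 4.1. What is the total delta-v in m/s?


dV1 = 288 * 9.81 * ln(3.8) = 3771.8 m/s
dV2 = 335 * 9.81 * ln(4.1) = 4637.0 m/s
Total dV = 3771.8 + 4637.0 = 8408.8 m/s ~ 8409 m/s

8409 m/s


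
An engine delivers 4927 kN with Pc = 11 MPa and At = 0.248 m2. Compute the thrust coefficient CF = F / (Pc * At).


CF = 4927000 / (11e6 * 0.248) = 1.81

1.81


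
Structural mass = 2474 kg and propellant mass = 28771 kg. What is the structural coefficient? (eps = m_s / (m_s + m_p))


eps = 2474 / (2474 + 28771) = 0.0792

0.0792


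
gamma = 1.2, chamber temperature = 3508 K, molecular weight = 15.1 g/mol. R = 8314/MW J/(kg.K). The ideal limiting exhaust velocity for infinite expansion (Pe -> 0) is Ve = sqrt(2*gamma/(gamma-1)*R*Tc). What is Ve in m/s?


R = 8314 / 15.1 = 550.6 J/(kg.K)
Ve = sqrt(2 * 1.2 / (1.2 - 1) * 550.6 * 3508) = 4814 m/s

4814 m/s


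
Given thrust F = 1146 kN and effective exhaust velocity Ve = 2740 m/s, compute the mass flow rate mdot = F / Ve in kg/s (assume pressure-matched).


mdot = F / Ve = 1146000 / 2740 = 418.2 kg/s

418.2 kg/s


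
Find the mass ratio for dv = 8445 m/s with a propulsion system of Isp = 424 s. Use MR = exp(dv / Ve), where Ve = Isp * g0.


Ve = 424 * 9.81 = 4159.44 m/s
MR = exp(8445 / 4159.44) = 7.617

7.617


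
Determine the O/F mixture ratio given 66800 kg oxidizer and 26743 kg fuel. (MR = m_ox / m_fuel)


MR = 66800 / 26743 = 2.5

2.5


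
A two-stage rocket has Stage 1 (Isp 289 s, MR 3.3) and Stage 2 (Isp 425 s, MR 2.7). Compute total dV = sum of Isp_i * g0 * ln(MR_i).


dV1 = 289 * 9.81 * ln(3.3) = 3384.9 m/s
dV2 = 425 * 9.81 * ln(2.7) = 4141.1 m/s
Total dV = 3384.9 + 4141.1 = 7526.0 m/s ~ 7526 m/s

7526 m/s


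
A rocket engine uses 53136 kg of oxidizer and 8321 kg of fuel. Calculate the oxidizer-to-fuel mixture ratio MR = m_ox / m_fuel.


MR = 53136 / 8321 = 6.39

6.39


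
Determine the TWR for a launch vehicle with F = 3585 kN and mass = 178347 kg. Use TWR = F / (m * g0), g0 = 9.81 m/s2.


TWR = 3585000 / (178347 * 9.81) = 2.05

2.05


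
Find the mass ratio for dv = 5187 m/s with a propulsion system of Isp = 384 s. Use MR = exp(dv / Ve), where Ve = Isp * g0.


Ve = 384 * 9.81 = 3767.04 m/s
MR = exp(5187 / 3767.04) = 3.963

3.963


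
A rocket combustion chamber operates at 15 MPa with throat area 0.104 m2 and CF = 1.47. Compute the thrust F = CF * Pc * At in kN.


F = 1.47 * 15e6 * 0.104 = 2.2932e+06 N = 2293.2 kN

2293.2 kN


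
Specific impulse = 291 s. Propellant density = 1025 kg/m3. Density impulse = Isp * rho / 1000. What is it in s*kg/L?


rho*Isp = 291 * 1025 / 1000 = 298 s*kg/L

298 s*kg/L


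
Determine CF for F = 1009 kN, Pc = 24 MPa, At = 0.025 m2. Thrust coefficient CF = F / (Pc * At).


CF = 1009000 / (24e6 * 0.025) = 1.68

1.68


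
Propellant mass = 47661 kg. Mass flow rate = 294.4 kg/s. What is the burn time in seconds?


tb = 47661 / 294.4 = 161.9 s

161.9 s


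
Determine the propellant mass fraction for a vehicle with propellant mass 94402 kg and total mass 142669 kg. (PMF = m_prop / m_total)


PMF = 94402 / 142669 = 0.662

0.662


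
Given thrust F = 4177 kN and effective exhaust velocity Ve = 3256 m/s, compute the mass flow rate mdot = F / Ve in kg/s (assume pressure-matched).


mdot = F / Ve = 4177000 / 3256 = 1282.9 kg/s

1282.9 kg/s


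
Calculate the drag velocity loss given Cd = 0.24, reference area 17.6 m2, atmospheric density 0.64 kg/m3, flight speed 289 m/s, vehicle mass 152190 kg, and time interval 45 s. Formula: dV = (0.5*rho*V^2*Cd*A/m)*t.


D = 0.5 * 0.64 * 289^2 * 0.24 * 17.6 = 112893.67 N
a = 112893.67 / 152190 = 0.7418 m/s2
dV = 0.7418 * 45 = 33.4 m/s

33.4 m/s
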